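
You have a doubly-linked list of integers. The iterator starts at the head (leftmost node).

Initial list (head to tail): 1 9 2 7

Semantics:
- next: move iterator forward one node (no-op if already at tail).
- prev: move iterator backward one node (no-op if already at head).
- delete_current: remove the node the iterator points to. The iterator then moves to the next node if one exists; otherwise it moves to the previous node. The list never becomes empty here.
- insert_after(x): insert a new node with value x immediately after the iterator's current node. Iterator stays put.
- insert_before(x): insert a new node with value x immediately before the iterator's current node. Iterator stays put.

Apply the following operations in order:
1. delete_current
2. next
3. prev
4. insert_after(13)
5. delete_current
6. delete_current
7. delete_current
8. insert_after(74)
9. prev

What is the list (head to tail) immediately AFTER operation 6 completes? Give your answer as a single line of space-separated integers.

After 1 (delete_current): list=[9, 2, 7] cursor@9
After 2 (next): list=[9, 2, 7] cursor@2
After 3 (prev): list=[9, 2, 7] cursor@9
After 4 (insert_after(13)): list=[9, 13, 2, 7] cursor@9
After 5 (delete_current): list=[13, 2, 7] cursor@13
After 6 (delete_current): list=[2, 7] cursor@2

Answer: 2 7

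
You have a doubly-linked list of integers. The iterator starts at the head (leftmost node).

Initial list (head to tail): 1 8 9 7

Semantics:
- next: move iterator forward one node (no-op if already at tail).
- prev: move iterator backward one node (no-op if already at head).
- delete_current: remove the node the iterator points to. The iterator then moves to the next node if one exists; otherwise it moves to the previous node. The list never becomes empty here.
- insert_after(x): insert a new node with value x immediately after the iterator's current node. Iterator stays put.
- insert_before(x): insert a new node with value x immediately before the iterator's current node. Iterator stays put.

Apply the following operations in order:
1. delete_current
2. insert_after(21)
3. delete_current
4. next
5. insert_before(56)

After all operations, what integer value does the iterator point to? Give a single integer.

After 1 (delete_current): list=[8, 9, 7] cursor@8
After 2 (insert_after(21)): list=[8, 21, 9, 7] cursor@8
After 3 (delete_current): list=[21, 9, 7] cursor@21
After 4 (next): list=[21, 9, 7] cursor@9
After 5 (insert_before(56)): list=[21, 56, 9, 7] cursor@9

Answer: 9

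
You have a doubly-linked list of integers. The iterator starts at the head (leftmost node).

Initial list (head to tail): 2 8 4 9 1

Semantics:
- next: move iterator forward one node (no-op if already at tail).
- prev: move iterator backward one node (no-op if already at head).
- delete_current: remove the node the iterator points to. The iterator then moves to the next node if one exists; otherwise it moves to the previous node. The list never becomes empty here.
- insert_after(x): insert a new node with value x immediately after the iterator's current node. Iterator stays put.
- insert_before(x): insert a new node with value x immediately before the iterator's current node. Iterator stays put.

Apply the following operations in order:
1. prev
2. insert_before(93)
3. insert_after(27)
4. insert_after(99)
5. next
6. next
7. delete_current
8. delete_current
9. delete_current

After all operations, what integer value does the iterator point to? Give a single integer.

After 1 (prev): list=[2, 8, 4, 9, 1] cursor@2
After 2 (insert_before(93)): list=[93, 2, 8, 4, 9, 1] cursor@2
After 3 (insert_after(27)): list=[93, 2, 27, 8, 4, 9, 1] cursor@2
After 4 (insert_after(99)): list=[93, 2, 99, 27, 8, 4, 9, 1] cursor@2
After 5 (next): list=[93, 2, 99, 27, 8, 4, 9, 1] cursor@99
After 6 (next): list=[93, 2, 99, 27, 8, 4, 9, 1] cursor@27
After 7 (delete_current): list=[93, 2, 99, 8, 4, 9, 1] cursor@8
After 8 (delete_current): list=[93, 2, 99, 4, 9, 1] cursor@4
After 9 (delete_current): list=[93, 2, 99, 9, 1] cursor@9

Answer: 9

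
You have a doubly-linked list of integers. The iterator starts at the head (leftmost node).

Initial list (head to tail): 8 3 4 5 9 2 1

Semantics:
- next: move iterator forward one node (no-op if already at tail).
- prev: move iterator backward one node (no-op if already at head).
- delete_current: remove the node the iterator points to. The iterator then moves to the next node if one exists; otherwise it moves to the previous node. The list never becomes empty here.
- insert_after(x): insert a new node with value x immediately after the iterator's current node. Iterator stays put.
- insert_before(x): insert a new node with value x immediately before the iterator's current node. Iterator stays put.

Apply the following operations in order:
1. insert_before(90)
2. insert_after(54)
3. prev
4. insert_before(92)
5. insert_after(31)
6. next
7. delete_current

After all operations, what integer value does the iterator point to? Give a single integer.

After 1 (insert_before(90)): list=[90, 8, 3, 4, 5, 9, 2, 1] cursor@8
After 2 (insert_after(54)): list=[90, 8, 54, 3, 4, 5, 9, 2, 1] cursor@8
After 3 (prev): list=[90, 8, 54, 3, 4, 5, 9, 2, 1] cursor@90
After 4 (insert_before(92)): list=[92, 90, 8, 54, 3, 4, 5, 9, 2, 1] cursor@90
After 5 (insert_after(31)): list=[92, 90, 31, 8, 54, 3, 4, 5, 9, 2, 1] cursor@90
After 6 (next): list=[92, 90, 31, 8, 54, 3, 4, 5, 9, 2, 1] cursor@31
After 7 (delete_current): list=[92, 90, 8, 54, 3, 4, 5, 9, 2, 1] cursor@8

Answer: 8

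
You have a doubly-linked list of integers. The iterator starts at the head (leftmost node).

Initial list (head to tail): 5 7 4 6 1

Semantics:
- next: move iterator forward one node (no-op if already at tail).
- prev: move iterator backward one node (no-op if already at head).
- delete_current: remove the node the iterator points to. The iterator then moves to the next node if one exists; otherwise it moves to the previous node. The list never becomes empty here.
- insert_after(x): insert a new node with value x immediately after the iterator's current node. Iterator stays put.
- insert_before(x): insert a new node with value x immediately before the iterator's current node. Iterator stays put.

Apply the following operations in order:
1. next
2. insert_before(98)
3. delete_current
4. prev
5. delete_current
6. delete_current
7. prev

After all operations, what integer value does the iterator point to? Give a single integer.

After 1 (next): list=[5, 7, 4, 6, 1] cursor@7
After 2 (insert_before(98)): list=[5, 98, 7, 4, 6, 1] cursor@7
After 3 (delete_current): list=[5, 98, 4, 6, 1] cursor@4
After 4 (prev): list=[5, 98, 4, 6, 1] cursor@98
After 5 (delete_current): list=[5, 4, 6, 1] cursor@4
After 6 (delete_current): list=[5, 6, 1] cursor@6
After 7 (prev): list=[5, 6, 1] cursor@5

Answer: 5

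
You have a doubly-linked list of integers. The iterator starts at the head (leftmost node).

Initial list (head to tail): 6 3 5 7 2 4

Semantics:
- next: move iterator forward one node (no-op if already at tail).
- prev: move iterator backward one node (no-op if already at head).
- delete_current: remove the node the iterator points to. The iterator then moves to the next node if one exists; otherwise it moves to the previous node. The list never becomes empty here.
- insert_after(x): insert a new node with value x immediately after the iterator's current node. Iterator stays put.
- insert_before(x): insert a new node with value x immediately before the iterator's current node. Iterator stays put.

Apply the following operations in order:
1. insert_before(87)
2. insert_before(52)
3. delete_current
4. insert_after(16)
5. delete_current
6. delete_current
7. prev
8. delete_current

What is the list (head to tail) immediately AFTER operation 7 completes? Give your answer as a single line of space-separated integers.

Answer: 87 52 5 7 2 4

Derivation:
After 1 (insert_before(87)): list=[87, 6, 3, 5, 7, 2, 4] cursor@6
After 2 (insert_before(52)): list=[87, 52, 6, 3, 5, 7, 2, 4] cursor@6
After 3 (delete_current): list=[87, 52, 3, 5, 7, 2, 4] cursor@3
After 4 (insert_after(16)): list=[87, 52, 3, 16, 5, 7, 2, 4] cursor@3
After 5 (delete_current): list=[87, 52, 16, 5, 7, 2, 4] cursor@16
After 6 (delete_current): list=[87, 52, 5, 7, 2, 4] cursor@5
After 7 (prev): list=[87, 52, 5, 7, 2, 4] cursor@52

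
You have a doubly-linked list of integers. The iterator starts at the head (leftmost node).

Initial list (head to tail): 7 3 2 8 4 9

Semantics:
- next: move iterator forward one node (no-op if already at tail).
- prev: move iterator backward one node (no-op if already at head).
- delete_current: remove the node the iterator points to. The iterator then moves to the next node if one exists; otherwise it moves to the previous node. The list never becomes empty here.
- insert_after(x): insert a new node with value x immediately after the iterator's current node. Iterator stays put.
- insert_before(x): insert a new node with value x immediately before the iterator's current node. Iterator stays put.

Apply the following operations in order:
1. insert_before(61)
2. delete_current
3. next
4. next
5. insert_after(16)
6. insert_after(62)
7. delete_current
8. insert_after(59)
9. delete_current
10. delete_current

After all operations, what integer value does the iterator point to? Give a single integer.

After 1 (insert_before(61)): list=[61, 7, 3, 2, 8, 4, 9] cursor@7
After 2 (delete_current): list=[61, 3, 2, 8, 4, 9] cursor@3
After 3 (next): list=[61, 3, 2, 8, 4, 9] cursor@2
After 4 (next): list=[61, 3, 2, 8, 4, 9] cursor@8
After 5 (insert_after(16)): list=[61, 3, 2, 8, 16, 4, 9] cursor@8
After 6 (insert_after(62)): list=[61, 3, 2, 8, 62, 16, 4, 9] cursor@8
After 7 (delete_current): list=[61, 3, 2, 62, 16, 4, 9] cursor@62
After 8 (insert_after(59)): list=[61, 3, 2, 62, 59, 16, 4, 9] cursor@62
After 9 (delete_current): list=[61, 3, 2, 59, 16, 4, 9] cursor@59
After 10 (delete_current): list=[61, 3, 2, 16, 4, 9] cursor@16

Answer: 16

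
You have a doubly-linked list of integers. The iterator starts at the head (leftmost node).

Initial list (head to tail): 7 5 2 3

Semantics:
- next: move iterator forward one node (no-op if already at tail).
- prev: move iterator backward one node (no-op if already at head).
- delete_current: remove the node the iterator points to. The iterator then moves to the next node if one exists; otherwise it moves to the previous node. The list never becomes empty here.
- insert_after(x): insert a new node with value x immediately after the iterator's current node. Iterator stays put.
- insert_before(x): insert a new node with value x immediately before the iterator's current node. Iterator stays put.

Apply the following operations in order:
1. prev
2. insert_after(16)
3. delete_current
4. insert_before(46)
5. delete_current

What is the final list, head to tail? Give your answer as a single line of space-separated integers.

Answer: 46 5 2 3

Derivation:
After 1 (prev): list=[7, 5, 2, 3] cursor@7
After 2 (insert_after(16)): list=[7, 16, 5, 2, 3] cursor@7
After 3 (delete_current): list=[16, 5, 2, 3] cursor@16
After 4 (insert_before(46)): list=[46, 16, 5, 2, 3] cursor@16
After 5 (delete_current): list=[46, 5, 2, 3] cursor@5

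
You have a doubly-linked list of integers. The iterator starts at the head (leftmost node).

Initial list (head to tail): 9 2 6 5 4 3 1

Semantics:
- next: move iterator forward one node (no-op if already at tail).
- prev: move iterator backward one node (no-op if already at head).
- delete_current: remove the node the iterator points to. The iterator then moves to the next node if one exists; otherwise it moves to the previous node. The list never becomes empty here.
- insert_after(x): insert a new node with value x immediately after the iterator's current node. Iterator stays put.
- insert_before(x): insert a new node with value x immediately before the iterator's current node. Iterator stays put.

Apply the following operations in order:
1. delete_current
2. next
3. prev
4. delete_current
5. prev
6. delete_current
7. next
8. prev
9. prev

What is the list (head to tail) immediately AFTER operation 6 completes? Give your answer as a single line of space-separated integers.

After 1 (delete_current): list=[2, 6, 5, 4, 3, 1] cursor@2
After 2 (next): list=[2, 6, 5, 4, 3, 1] cursor@6
After 3 (prev): list=[2, 6, 5, 4, 3, 1] cursor@2
After 4 (delete_current): list=[6, 5, 4, 3, 1] cursor@6
After 5 (prev): list=[6, 5, 4, 3, 1] cursor@6
After 6 (delete_current): list=[5, 4, 3, 1] cursor@5

Answer: 5 4 3 1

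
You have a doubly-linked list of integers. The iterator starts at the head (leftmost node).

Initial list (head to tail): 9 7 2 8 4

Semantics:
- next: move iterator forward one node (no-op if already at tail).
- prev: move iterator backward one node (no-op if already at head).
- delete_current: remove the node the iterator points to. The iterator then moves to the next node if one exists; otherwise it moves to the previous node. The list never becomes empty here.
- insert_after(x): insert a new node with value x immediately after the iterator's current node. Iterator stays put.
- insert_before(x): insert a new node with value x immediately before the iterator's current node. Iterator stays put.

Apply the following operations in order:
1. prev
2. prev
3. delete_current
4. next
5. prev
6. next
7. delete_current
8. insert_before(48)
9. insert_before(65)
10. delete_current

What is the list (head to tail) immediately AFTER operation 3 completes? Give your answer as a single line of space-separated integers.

Answer: 7 2 8 4

Derivation:
After 1 (prev): list=[9, 7, 2, 8, 4] cursor@9
After 2 (prev): list=[9, 7, 2, 8, 4] cursor@9
After 3 (delete_current): list=[7, 2, 8, 4] cursor@7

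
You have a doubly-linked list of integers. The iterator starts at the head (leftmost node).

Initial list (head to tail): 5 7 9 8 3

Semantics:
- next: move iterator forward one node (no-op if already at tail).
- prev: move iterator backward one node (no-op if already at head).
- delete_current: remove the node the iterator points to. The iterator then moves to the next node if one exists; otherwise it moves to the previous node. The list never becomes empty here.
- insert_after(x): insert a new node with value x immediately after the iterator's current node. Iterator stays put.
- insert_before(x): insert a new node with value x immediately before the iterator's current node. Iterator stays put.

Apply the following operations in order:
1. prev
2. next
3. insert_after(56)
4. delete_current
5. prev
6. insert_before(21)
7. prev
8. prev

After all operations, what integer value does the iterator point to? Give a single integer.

After 1 (prev): list=[5, 7, 9, 8, 3] cursor@5
After 2 (next): list=[5, 7, 9, 8, 3] cursor@7
After 3 (insert_after(56)): list=[5, 7, 56, 9, 8, 3] cursor@7
After 4 (delete_current): list=[5, 56, 9, 8, 3] cursor@56
After 5 (prev): list=[5, 56, 9, 8, 3] cursor@5
After 6 (insert_before(21)): list=[21, 5, 56, 9, 8, 3] cursor@5
After 7 (prev): list=[21, 5, 56, 9, 8, 3] cursor@21
After 8 (prev): list=[21, 5, 56, 9, 8, 3] cursor@21

Answer: 21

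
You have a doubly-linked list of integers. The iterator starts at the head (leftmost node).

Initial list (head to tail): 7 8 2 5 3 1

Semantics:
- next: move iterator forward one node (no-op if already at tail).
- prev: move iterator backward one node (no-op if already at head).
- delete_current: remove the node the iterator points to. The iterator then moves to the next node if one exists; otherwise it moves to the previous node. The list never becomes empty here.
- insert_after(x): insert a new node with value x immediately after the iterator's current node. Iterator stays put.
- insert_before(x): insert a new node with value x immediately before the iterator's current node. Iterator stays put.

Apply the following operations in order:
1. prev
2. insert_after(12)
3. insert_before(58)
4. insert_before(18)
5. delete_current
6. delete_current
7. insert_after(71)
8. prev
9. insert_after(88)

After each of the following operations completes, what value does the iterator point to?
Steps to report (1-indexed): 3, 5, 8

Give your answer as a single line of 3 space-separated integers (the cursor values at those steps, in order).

After 1 (prev): list=[7, 8, 2, 5, 3, 1] cursor@7
After 2 (insert_after(12)): list=[7, 12, 8, 2, 5, 3, 1] cursor@7
After 3 (insert_before(58)): list=[58, 7, 12, 8, 2, 5, 3, 1] cursor@7
After 4 (insert_before(18)): list=[58, 18, 7, 12, 8, 2, 5, 3, 1] cursor@7
After 5 (delete_current): list=[58, 18, 12, 8, 2, 5, 3, 1] cursor@12
After 6 (delete_current): list=[58, 18, 8, 2, 5, 3, 1] cursor@8
After 7 (insert_after(71)): list=[58, 18, 8, 71, 2, 5, 3, 1] cursor@8
After 8 (prev): list=[58, 18, 8, 71, 2, 5, 3, 1] cursor@18
After 9 (insert_after(88)): list=[58, 18, 88, 8, 71, 2, 5, 3, 1] cursor@18

Answer: 7 12 18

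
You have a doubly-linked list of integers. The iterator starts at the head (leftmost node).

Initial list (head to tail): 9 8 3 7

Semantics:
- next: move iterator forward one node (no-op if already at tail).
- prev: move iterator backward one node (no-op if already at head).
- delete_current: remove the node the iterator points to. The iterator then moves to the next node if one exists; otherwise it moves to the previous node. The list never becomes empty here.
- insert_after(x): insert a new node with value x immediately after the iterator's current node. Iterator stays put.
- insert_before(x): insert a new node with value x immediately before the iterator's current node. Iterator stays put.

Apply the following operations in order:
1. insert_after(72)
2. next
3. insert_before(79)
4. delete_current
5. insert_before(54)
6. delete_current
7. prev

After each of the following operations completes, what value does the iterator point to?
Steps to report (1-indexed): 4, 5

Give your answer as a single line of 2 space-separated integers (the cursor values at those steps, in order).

Answer: 8 8

Derivation:
After 1 (insert_after(72)): list=[9, 72, 8, 3, 7] cursor@9
After 2 (next): list=[9, 72, 8, 3, 7] cursor@72
After 3 (insert_before(79)): list=[9, 79, 72, 8, 3, 7] cursor@72
After 4 (delete_current): list=[9, 79, 8, 3, 7] cursor@8
After 5 (insert_before(54)): list=[9, 79, 54, 8, 3, 7] cursor@8
After 6 (delete_current): list=[9, 79, 54, 3, 7] cursor@3
After 7 (prev): list=[9, 79, 54, 3, 7] cursor@54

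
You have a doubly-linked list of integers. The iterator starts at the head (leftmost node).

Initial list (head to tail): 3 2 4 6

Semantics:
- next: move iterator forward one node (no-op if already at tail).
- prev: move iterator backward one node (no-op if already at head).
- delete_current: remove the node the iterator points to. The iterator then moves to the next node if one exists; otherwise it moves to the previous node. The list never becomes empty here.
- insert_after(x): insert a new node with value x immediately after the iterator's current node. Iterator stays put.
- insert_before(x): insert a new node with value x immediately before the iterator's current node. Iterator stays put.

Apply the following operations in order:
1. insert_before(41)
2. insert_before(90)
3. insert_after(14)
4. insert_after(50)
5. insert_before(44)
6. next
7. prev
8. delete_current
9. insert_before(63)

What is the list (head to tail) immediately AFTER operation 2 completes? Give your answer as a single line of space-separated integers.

After 1 (insert_before(41)): list=[41, 3, 2, 4, 6] cursor@3
After 2 (insert_before(90)): list=[41, 90, 3, 2, 4, 6] cursor@3

Answer: 41 90 3 2 4 6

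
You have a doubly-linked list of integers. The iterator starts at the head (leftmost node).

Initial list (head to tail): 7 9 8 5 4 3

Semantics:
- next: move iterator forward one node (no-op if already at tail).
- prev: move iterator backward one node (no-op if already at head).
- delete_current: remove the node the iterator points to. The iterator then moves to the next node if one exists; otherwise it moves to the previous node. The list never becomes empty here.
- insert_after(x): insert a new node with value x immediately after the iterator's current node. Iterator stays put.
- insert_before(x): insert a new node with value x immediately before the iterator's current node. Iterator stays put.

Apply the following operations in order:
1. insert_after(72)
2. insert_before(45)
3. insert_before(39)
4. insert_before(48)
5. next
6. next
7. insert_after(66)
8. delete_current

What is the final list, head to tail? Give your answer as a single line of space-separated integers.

After 1 (insert_after(72)): list=[7, 72, 9, 8, 5, 4, 3] cursor@7
After 2 (insert_before(45)): list=[45, 7, 72, 9, 8, 5, 4, 3] cursor@7
After 3 (insert_before(39)): list=[45, 39, 7, 72, 9, 8, 5, 4, 3] cursor@7
After 4 (insert_before(48)): list=[45, 39, 48, 7, 72, 9, 8, 5, 4, 3] cursor@7
After 5 (next): list=[45, 39, 48, 7, 72, 9, 8, 5, 4, 3] cursor@72
After 6 (next): list=[45, 39, 48, 7, 72, 9, 8, 5, 4, 3] cursor@9
After 7 (insert_after(66)): list=[45, 39, 48, 7, 72, 9, 66, 8, 5, 4, 3] cursor@9
After 8 (delete_current): list=[45, 39, 48, 7, 72, 66, 8, 5, 4, 3] cursor@66

Answer: 45 39 48 7 72 66 8 5 4 3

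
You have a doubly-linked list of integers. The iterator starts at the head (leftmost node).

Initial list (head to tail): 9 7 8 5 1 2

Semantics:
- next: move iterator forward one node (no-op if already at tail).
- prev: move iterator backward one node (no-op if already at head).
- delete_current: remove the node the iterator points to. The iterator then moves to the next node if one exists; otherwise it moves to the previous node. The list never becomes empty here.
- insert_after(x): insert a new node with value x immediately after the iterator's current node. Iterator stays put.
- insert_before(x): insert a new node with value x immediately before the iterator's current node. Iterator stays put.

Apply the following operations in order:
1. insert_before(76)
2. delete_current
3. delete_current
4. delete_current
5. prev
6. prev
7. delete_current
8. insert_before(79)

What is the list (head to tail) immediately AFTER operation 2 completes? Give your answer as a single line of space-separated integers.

After 1 (insert_before(76)): list=[76, 9, 7, 8, 5, 1, 2] cursor@9
After 2 (delete_current): list=[76, 7, 8, 5, 1, 2] cursor@7

Answer: 76 7 8 5 1 2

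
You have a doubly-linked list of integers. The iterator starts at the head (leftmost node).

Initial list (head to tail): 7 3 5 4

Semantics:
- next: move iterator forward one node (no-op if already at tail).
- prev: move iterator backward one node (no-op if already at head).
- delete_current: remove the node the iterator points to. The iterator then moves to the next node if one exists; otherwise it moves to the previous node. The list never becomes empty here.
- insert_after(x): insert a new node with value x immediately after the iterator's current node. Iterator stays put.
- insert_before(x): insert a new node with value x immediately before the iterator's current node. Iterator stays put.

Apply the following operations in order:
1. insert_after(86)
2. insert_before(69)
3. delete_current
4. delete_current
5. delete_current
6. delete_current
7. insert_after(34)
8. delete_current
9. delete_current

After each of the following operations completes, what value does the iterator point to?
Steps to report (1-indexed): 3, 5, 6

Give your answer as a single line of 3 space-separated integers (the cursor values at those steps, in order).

After 1 (insert_after(86)): list=[7, 86, 3, 5, 4] cursor@7
After 2 (insert_before(69)): list=[69, 7, 86, 3, 5, 4] cursor@7
After 3 (delete_current): list=[69, 86, 3, 5, 4] cursor@86
After 4 (delete_current): list=[69, 3, 5, 4] cursor@3
After 5 (delete_current): list=[69, 5, 4] cursor@5
After 6 (delete_current): list=[69, 4] cursor@4
After 7 (insert_after(34)): list=[69, 4, 34] cursor@4
After 8 (delete_current): list=[69, 34] cursor@34
After 9 (delete_current): list=[69] cursor@69

Answer: 86 5 4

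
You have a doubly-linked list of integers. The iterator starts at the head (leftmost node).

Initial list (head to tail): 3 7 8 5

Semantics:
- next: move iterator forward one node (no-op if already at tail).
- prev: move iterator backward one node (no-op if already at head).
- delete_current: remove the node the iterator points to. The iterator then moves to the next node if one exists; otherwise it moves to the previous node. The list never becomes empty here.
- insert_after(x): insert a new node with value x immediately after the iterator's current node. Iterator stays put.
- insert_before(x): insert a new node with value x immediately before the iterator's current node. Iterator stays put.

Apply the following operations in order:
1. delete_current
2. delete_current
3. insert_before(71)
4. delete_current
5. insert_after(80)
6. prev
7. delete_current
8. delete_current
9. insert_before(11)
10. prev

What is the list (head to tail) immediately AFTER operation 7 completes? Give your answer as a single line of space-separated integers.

After 1 (delete_current): list=[7, 8, 5] cursor@7
After 2 (delete_current): list=[8, 5] cursor@8
After 3 (insert_before(71)): list=[71, 8, 5] cursor@8
After 4 (delete_current): list=[71, 5] cursor@5
After 5 (insert_after(80)): list=[71, 5, 80] cursor@5
After 6 (prev): list=[71, 5, 80] cursor@71
After 7 (delete_current): list=[5, 80] cursor@5

Answer: 5 80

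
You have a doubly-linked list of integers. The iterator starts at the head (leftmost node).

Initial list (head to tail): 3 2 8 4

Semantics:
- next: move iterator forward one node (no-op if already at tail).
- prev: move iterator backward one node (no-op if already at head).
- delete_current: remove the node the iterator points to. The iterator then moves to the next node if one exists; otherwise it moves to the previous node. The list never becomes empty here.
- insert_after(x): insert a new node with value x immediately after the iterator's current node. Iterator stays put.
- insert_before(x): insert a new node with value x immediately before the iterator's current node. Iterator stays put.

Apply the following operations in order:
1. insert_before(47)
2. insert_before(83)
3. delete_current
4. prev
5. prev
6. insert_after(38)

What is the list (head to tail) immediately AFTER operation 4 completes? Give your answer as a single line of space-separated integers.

After 1 (insert_before(47)): list=[47, 3, 2, 8, 4] cursor@3
After 2 (insert_before(83)): list=[47, 83, 3, 2, 8, 4] cursor@3
After 3 (delete_current): list=[47, 83, 2, 8, 4] cursor@2
After 4 (prev): list=[47, 83, 2, 8, 4] cursor@83

Answer: 47 83 2 8 4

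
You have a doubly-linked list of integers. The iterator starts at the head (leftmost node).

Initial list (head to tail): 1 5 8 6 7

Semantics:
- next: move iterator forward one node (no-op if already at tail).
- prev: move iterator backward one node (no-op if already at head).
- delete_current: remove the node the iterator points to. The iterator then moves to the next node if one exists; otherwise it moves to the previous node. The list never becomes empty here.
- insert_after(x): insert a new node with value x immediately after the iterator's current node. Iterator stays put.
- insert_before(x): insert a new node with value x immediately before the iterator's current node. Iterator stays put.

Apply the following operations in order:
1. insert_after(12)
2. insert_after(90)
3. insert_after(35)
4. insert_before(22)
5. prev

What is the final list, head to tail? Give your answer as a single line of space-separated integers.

After 1 (insert_after(12)): list=[1, 12, 5, 8, 6, 7] cursor@1
After 2 (insert_after(90)): list=[1, 90, 12, 5, 8, 6, 7] cursor@1
After 3 (insert_after(35)): list=[1, 35, 90, 12, 5, 8, 6, 7] cursor@1
After 4 (insert_before(22)): list=[22, 1, 35, 90, 12, 5, 8, 6, 7] cursor@1
After 5 (prev): list=[22, 1, 35, 90, 12, 5, 8, 6, 7] cursor@22

Answer: 22 1 35 90 12 5 8 6 7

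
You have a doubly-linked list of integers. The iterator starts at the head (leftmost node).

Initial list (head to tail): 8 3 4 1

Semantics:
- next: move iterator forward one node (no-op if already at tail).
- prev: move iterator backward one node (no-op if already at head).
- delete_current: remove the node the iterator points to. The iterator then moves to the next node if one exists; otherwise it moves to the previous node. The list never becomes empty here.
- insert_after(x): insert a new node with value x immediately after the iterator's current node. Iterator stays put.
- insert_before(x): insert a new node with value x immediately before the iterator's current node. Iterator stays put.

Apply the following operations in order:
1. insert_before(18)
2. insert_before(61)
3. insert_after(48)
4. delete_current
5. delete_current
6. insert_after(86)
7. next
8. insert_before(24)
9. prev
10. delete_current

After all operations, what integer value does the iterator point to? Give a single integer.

Answer: 86

Derivation:
After 1 (insert_before(18)): list=[18, 8, 3, 4, 1] cursor@8
After 2 (insert_before(61)): list=[18, 61, 8, 3, 4, 1] cursor@8
After 3 (insert_after(48)): list=[18, 61, 8, 48, 3, 4, 1] cursor@8
After 4 (delete_current): list=[18, 61, 48, 3, 4, 1] cursor@48
After 5 (delete_current): list=[18, 61, 3, 4, 1] cursor@3
After 6 (insert_after(86)): list=[18, 61, 3, 86, 4, 1] cursor@3
After 7 (next): list=[18, 61, 3, 86, 4, 1] cursor@86
After 8 (insert_before(24)): list=[18, 61, 3, 24, 86, 4, 1] cursor@86
After 9 (prev): list=[18, 61, 3, 24, 86, 4, 1] cursor@24
After 10 (delete_current): list=[18, 61, 3, 86, 4, 1] cursor@86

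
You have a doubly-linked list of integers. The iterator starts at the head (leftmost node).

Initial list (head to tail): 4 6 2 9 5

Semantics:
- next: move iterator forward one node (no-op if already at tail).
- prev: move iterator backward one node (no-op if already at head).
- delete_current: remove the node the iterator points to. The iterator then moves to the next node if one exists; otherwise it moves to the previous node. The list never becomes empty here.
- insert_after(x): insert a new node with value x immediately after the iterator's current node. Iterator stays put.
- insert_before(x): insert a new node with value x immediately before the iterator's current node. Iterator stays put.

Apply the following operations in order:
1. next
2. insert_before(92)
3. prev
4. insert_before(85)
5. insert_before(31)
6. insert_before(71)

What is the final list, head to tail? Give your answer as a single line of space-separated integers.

Answer: 4 85 31 71 92 6 2 9 5

Derivation:
After 1 (next): list=[4, 6, 2, 9, 5] cursor@6
After 2 (insert_before(92)): list=[4, 92, 6, 2, 9, 5] cursor@6
After 3 (prev): list=[4, 92, 6, 2, 9, 5] cursor@92
After 4 (insert_before(85)): list=[4, 85, 92, 6, 2, 9, 5] cursor@92
After 5 (insert_before(31)): list=[4, 85, 31, 92, 6, 2, 9, 5] cursor@92
After 6 (insert_before(71)): list=[4, 85, 31, 71, 92, 6, 2, 9, 5] cursor@92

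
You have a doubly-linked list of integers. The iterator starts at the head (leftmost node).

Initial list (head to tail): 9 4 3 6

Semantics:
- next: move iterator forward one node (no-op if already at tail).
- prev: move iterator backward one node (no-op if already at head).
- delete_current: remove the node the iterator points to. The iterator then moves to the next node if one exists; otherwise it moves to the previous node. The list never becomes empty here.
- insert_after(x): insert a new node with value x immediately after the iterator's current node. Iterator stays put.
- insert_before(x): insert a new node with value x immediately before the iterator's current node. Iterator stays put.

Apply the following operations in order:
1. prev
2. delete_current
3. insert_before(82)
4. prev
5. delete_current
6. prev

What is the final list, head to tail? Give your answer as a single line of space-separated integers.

Answer: 4 3 6

Derivation:
After 1 (prev): list=[9, 4, 3, 6] cursor@9
After 2 (delete_current): list=[4, 3, 6] cursor@4
After 3 (insert_before(82)): list=[82, 4, 3, 6] cursor@4
After 4 (prev): list=[82, 4, 3, 6] cursor@82
After 5 (delete_current): list=[4, 3, 6] cursor@4
After 6 (prev): list=[4, 3, 6] cursor@4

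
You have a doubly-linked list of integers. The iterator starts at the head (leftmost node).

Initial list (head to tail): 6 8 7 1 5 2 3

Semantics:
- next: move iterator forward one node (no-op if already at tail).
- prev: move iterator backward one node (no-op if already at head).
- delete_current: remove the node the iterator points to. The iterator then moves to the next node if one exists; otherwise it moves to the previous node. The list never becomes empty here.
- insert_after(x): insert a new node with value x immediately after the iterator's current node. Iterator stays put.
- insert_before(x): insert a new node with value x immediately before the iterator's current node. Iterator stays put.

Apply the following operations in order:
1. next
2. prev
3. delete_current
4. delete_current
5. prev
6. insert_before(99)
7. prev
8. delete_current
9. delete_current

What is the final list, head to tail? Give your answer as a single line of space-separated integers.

After 1 (next): list=[6, 8, 7, 1, 5, 2, 3] cursor@8
After 2 (prev): list=[6, 8, 7, 1, 5, 2, 3] cursor@6
After 3 (delete_current): list=[8, 7, 1, 5, 2, 3] cursor@8
After 4 (delete_current): list=[7, 1, 5, 2, 3] cursor@7
After 5 (prev): list=[7, 1, 5, 2, 3] cursor@7
After 6 (insert_before(99)): list=[99, 7, 1, 5, 2, 3] cursor@7
After 7 (prev): list=[99, 7, 1, 5, 2, 3] cursor@99
After 8 (delete_current): list=[7, 1, 5, 2, 3] cursor@7
After 9 (delete_current): list=[1, 5, 2, 3] cursor@1

Answer: 1 5 2 3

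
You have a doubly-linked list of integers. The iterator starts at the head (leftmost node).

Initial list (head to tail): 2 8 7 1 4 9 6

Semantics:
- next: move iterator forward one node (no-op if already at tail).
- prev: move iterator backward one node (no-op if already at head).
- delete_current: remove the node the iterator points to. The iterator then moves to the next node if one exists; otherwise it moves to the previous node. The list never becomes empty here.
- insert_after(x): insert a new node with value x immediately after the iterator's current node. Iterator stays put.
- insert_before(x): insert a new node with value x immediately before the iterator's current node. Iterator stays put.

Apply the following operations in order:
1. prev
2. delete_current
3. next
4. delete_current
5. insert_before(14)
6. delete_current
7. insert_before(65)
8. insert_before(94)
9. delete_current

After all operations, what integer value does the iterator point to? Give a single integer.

Answer: 9

Derivation:
After 1 (prev): list=[2, 8, 7, 1, 4, 9, 6] cursor@2
After 2 (delete_current): list=[8, 7, 1, 4, 9, 6] cursor@8
After 3 (next): list=[8, 7, 1, 4, 9, 6] cursor@7
After 4 (delete_current): list=[8, 1, 4, 9, 6] cursor@1
After 5 (insert_before(14)): list=[8, 14, 1, 4, 9, 6] cursor@1
After 6 (delete_current): list=[8, 14, 4, 9, 6] cursor@4
After 7 (insert_before(65)): list=[8, 14, 65, 4, 9, 6] cursor@4
After 8 (insert_before(94)): list=[8, 14, 65, 94, 4, 9, 6] cursor@4
After 9 (delete_current): list=[8, 14, 65, 94, 9, 6] cursor@9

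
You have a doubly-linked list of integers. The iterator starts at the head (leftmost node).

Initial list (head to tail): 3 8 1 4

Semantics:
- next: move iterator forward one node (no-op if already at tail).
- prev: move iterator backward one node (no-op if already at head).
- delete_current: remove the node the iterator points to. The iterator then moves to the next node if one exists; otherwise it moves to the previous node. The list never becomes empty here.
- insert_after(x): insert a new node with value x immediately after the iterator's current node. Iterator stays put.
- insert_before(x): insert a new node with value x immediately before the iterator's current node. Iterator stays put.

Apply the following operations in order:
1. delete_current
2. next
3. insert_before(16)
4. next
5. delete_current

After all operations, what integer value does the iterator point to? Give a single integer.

Answer: 1

Derivation:
After 1 (delete_current): list=[8, 1, 4] cursor@8
After 2 (next): list=[8, 1, 4] cursor@1
After 3 (insert_before(16)): list=[8, 16, 1, 4] cursor@1
After 4 (next): list=[8, 16, 1, 4] cursor@4
After 5 (delete_current): list=[8, 16, 1] cursor@1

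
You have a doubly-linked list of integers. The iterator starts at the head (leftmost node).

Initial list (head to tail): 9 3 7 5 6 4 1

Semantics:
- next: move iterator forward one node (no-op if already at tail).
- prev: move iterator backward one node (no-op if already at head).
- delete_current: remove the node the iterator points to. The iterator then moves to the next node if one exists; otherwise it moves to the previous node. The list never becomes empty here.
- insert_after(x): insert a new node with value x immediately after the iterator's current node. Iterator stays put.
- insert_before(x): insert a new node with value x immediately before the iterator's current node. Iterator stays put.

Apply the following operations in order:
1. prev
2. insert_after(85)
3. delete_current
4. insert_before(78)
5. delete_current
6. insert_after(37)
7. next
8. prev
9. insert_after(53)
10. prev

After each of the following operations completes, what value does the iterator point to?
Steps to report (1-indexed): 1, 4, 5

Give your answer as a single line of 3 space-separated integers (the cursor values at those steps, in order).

Answer: 9 85 3

Derivation:
After 1 (prev): list=[9, 3, 7, 5, 6, 4, 1] cursor@9
After 2 (insert_after(85)): list=[9, 85, 3, 7, 5, 6, 4, 1] cursor@9
After 3 (delete_current): list=[85, 3, 7, 5, 6, 4, 1] cursor@85
After 4 (insert_before(78)): list=[78, 85, 3, 7, 5, 6, 4, 1] cursor@85
After 5 (delete_current): list=[78, 3, 7, 5, 6, 4, 1] cursor@3
After 6 (insert_after(37)): list=[78, 3, 37, 7, 5, 6, 4, 1] cursor@3
After 7 (next): list=[78, 3, 37, 7, 5, 6, 4, 1] cursor@37
After 8 (prev): list=[78, 3, 37, 7, 5, 6, 4, 1] cursor@3
After 9 (insert_after(53)): list=[78, 3, 53, 37, 7, 5, 6, 4, 1] cursor@3
After 10 (prev): list=[78, 3, 53, 37, 7, 5, 6, 4, 1] cursor@78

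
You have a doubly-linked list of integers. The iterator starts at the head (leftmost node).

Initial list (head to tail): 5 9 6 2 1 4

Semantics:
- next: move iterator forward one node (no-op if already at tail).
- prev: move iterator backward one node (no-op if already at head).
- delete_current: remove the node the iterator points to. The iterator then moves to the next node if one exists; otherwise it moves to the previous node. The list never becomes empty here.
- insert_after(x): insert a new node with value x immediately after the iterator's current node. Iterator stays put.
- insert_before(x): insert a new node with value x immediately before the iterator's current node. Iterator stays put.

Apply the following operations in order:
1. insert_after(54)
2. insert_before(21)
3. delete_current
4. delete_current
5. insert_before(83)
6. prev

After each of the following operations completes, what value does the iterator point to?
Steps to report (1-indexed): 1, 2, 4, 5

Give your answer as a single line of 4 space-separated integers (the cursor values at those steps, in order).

After 1 (insert_after(54)): list=[5, 54, 9, 6, 2, 1, 4] cursor@5
After 2 (insert_before(21)): list=[21, 5, 54, 9, 6, 2, 1, 4] cursor@5
After 3 (delete_current): list=[21, 54, 9, 6, 2, 1, 4] cursor@54
After 4 (delete_current): list=[21, 9, 6, 2, 1, 4] cursor@9
After 5 (insert_before(83)): list=[21, 83, 9, 6, 2, 1, 4] cursor@9
After 6 (prev): list=[21, 83, 9, 6, 2, 1, 4] cursor@83

Answer: 5 5 9 9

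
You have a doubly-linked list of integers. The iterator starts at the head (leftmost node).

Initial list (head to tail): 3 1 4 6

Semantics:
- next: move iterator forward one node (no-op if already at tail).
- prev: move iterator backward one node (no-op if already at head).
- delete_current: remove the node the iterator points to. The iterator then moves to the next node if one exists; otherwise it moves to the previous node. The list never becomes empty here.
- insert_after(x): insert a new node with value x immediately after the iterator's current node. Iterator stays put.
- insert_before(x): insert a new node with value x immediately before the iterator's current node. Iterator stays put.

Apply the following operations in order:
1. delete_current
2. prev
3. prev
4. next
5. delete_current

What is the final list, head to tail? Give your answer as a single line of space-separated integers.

After 1 (delete_current): list=[1, 4, 6] cursor@1
After 2 (prev): list=[1, 4, 6] cursor@1
After 3 (prev): list=[1, 4, 6] cursor@1
After 4 (next): list=[1, 4, 6] cursor@4
After 5 (delete_current): list=[1, 6] cursor@6

Answer: 1 6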